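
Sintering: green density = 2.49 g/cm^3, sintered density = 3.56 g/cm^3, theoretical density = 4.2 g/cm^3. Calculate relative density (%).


Relative = 3.56 / 4.2 * 100 = 84.8%

84.8


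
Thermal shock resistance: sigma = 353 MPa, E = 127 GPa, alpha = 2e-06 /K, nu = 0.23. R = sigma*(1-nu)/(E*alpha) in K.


R = 353*(1-0.23)/(127*1000*2e-06) = 1070 K

1070


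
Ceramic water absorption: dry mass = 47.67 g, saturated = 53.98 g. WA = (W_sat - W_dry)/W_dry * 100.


WA = (53.98 - 47.67) / 47.67 * 100 = 13.24%

13.24


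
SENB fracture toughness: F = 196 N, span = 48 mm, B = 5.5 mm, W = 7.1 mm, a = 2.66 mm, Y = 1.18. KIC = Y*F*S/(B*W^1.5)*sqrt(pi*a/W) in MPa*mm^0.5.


KIC = 1.18*196*48/(5.5*7.1^1.5)*sqrt(pi*2.66/7.1) = 115.75

115.75


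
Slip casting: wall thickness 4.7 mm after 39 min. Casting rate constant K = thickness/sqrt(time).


K = 4.7 / sqrt(39) = 4.7 / 6.245 = 0.753 mm/min^0.5

0.753


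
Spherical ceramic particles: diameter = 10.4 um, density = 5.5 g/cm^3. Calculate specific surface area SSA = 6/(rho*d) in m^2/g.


SSA = 6 / (5.5 * 10.4) = 0.105 m^2/g

0.105


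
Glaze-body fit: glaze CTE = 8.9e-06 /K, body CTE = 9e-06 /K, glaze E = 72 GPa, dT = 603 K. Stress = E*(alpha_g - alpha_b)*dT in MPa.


Stress = 72*1000*(8.9e-06 - 9e-06)*603 = -4.3 MPa

-4.3


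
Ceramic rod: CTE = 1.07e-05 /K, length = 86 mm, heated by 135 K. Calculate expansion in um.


dL = 1.07e-05 * 86 * 135 * 1000 = 124.227 um

124.227


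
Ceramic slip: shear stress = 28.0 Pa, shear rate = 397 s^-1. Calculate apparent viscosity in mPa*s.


eta = tau/gamma * 1000 = 28.0/397 * 1000 = 70.5 mPa*s

70.5


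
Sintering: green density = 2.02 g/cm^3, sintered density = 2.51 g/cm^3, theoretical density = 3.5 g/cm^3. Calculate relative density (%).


Relative = 2.51 / 3.5 * 100 = 71.7%

71.7


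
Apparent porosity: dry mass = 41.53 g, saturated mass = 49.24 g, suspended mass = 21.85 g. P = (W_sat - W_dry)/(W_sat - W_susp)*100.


P = (49.24 - 41.53) / (49.24 - 21.85) * 100 = 7.71 / 27.39 * 100 = 28.1%

28.1


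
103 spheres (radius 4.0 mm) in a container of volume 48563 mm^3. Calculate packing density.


V_sphere = 4/3*pi*4.0^3 = 268.0826 mm^3
Total V = 103*268.0826 = 27612.5078 mm^3
PD = 27612.5078 / 48563 = 0.569

0.569


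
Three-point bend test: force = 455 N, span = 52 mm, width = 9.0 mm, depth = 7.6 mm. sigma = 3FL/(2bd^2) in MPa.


sigma = 3*455*52/(2*9.0*7.6^2) = 68.3 MPa

68.3


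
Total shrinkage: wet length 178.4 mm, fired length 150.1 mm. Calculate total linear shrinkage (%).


TS = (178.4 - 150.1) / 178.4 * 100 = 15.86%

15.86


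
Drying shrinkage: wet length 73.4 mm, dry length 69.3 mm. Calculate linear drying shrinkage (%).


DS = (73.4 - 69.3) / 73.4 * 100 = 5.59%

5.59


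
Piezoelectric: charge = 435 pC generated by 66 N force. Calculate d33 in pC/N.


d33 = 435 / 66 = 6.6 pC/N

6.6


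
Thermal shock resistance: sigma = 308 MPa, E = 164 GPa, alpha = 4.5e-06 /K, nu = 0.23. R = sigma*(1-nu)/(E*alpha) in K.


R = 308*(1-0.23)/(164*1000*4.5e-06) = 321 K

321


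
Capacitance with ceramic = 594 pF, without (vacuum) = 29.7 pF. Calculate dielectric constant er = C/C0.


er = 594 / 29.7 = 20.0

20.0


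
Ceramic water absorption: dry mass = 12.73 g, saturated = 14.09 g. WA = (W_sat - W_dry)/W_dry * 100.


WA = (14.09 - 12.73) / 12.73 * 100 = 10.68%

10.68


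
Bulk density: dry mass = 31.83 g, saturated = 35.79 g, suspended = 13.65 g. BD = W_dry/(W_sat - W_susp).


BD = 31.83 / (35.79 - 13.65) = 31.83 / 22.14 = 1.438 g/cm^3

1.438


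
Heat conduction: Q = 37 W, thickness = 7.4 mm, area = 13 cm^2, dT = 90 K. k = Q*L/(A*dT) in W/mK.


k = 37*7.4/1000/(13/10000*90) = 2.34 W/mK

2.34


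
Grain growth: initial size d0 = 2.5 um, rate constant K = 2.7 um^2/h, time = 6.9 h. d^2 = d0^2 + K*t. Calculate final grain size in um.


d^2 = 2.5^2 + 2.7*6.9 = 24.88
d = sqrt(24.88) = 4.99 um

4.99


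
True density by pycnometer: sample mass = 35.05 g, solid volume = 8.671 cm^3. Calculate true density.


TD = 35.05 / 8.671 = 4.042 g/cm^3

4.042


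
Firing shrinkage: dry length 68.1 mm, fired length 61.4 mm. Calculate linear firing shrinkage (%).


FS = (68.1 - 61.4) / 68.1 * 100 = 9.84%

9.84


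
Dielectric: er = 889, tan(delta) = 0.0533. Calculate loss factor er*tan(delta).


Loss = 889 * 0.0533 = 47.384

47.384


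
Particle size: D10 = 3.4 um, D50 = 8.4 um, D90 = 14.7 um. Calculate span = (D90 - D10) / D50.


Span = (14.7 - 3.4) / 8.4 = 11.3 / 8.4 = 1.345

1.345


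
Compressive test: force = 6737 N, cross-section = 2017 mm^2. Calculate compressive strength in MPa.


CS = 6737 / 2017 = 3.3 MPa

3.3


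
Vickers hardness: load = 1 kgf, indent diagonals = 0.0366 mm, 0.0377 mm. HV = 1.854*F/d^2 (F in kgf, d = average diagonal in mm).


d_avg = (0.0366+0.0377)/2 = 0.03715 mm
HV = 1.854*1/0.03715^2 = 1343

1343


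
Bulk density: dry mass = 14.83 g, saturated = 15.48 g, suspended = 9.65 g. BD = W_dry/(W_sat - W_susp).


BD = 14.83 / (15.48 - 9.65) = 14.83 / 5.83 = 2.544 g/cm^3

2.544


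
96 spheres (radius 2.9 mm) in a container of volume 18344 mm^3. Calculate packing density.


V_sphere = 4/3*pi*2.9^3 = 102.1604 mm^3
Total V = 96*102.1604 = 9807.3984 mm^3
PD = 9807.3984 / 18344 = 0.535

0.535


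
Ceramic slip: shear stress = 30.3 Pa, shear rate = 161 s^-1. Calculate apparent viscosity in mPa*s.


eta = tau/gamma * 1000 = 30.3/161 * 1000 = 188.2 mPa*s

188.2


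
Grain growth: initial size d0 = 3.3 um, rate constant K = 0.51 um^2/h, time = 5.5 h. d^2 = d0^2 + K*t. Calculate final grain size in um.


d^2 = 3.3^2 + 0.51*5.5 = 13.695
d = sqrt(13.695) = 3.7 um

3.7


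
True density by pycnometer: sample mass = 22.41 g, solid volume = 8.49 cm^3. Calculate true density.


TD = 22.41 / 8.49 = 2.64 g/cm^3

2.64


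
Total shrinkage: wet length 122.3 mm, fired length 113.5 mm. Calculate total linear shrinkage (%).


TS = (122.3 - 113.5) / 122.3 * 100 = 7.2%

7.2


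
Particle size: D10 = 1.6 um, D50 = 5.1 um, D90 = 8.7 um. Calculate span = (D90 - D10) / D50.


Span = (8.7 - 1.6) / 5.1 = 7.1 / 5.1 = 1.392

1.392


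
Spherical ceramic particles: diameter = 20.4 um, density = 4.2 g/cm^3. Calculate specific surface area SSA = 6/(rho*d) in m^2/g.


SSA = 6 / (4.2 * 20.4) = 0.07 m^2/g

0.07


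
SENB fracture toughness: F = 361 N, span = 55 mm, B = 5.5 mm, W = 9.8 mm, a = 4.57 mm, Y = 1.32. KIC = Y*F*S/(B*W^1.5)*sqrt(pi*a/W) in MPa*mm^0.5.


KIC = 1.32*361*55/(5.5*9.8^1.5)*sqrt(pi*4.57/9.8) = 188.0

188.0


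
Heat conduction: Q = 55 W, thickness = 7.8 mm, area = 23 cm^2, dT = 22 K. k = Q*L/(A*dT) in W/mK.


k = 55*7.8/1000/(23/10000*22) = 8.48 W/mK

8.48


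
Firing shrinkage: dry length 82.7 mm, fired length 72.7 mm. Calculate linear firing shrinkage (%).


FS = (82.7 - 72.7) / 82.7 * 100 = 12.09%

12.09


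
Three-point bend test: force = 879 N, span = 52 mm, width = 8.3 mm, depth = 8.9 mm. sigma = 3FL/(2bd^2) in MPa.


sigma = 3*879*52/(2*8.3*8.9^2) = 104.3 MPa

104.3


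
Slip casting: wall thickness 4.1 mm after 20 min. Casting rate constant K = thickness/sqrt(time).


K = 4.1 / sqrt(20) = 4.1 / 4.4721 = 0.917 mm/min^0.5

0.917


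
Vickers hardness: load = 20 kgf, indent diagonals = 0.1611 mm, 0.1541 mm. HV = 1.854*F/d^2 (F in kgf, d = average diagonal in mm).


d_avg = (0.1611+0.1541)/2 = 0.1576 mm
HV = 1.854*20/0.1576^2 = 1493

1493


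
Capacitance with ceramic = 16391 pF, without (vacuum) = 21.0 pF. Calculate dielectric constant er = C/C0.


er = 16391 / 21.0 = 780.52

780.52


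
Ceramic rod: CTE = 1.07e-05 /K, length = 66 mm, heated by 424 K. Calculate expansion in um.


dL = 1.07e-05 * 66 * 424 * 1000 = 299.429 um

299.429


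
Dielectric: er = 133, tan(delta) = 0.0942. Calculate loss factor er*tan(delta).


Loss = 133 * 0.0942 = 12.529

12.529


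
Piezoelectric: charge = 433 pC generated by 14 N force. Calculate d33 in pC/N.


d33 = 433 / 14 = 30.9 pC/N

30.9


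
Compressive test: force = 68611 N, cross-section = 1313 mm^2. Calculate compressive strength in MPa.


CS = 68611 / 1313 = 52.3 MPa

52.3


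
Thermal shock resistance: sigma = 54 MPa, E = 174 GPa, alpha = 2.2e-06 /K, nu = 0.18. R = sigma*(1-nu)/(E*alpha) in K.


R = 54*(1-0.18)/(174*1000*2.2e-06) = 116 K

116


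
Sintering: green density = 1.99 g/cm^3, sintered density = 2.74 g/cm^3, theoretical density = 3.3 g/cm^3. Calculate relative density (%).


Relative = 2.74 / 3.3 * 100 = 83.0%

83.0


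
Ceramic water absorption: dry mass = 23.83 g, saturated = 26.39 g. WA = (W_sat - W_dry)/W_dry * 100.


WA = (26.39 - 23.83) / 23.83 * 100 = 10.74%

10.74


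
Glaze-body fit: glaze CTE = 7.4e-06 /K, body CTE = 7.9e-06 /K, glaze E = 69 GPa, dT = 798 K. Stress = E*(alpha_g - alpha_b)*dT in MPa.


Stress = 69*1000*(7.4e-06 - 7.9e-06)*798 = -27.5 MPa

-27.5


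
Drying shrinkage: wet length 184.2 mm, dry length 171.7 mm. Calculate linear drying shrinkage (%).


DS = (184.2 - 171.7) / 184.2 * 100 = 6.79%

6.79


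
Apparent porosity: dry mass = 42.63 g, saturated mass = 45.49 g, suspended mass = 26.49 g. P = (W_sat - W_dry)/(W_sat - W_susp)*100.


P = (45.49 - 42.63) / (45.49 - 26.49) * 100 = 2.86 / 19.0 * 100 = 15.1%

15.1


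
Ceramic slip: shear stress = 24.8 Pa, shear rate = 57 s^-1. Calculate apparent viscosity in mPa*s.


eta = tau/gamma * 1000 = 24.8/57 * 1000 = 435.1 mPa*s

435.1


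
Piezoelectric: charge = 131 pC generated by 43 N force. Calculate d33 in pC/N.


d33 = 131 / 43 = 3.0 pC/N

3.0


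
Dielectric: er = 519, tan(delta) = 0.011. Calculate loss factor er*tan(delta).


Loss = 519 * 0.011 = 5.709

5.709


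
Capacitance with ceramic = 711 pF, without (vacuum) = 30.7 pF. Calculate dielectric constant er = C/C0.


er = 711 / 30.7 = 23.16

23.16


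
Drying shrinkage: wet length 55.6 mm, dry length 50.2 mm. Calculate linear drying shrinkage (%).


DS = (55.6 - 50.2) / 55.6 * 100 = 9.71%

9.71


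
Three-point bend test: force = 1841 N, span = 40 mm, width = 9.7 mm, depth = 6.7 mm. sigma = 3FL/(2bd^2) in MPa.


sigma = 3*1841*40/(2*9.7*6.7^2) = 253.7 MPa

253.7


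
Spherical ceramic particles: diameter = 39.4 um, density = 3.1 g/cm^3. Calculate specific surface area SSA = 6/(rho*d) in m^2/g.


SSA = 6 / (3.1 * 39.4) = 0.049 m^2/g

0.049


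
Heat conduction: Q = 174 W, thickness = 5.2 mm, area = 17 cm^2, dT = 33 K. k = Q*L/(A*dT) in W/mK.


k = 174*5.2/1000/(17/10000*33) = 16.13 W/mK

16.13


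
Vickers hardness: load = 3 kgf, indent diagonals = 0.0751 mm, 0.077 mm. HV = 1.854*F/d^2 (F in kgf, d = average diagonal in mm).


d_avg = (0.0751+0.077)/2 = 0.07605 mm
HV = 1.854*3/0.07605^2 = 962

962


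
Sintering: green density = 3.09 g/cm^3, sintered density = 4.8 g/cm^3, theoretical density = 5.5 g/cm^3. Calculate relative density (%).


Relative = 4.8 / 5.5 * 100 = 87.3%

87.3


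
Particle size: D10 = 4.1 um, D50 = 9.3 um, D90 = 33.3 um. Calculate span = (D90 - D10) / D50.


Span = (33.3 - 4.1) / 9.3 = 29.2 / 9.3 = 3.14

3.14


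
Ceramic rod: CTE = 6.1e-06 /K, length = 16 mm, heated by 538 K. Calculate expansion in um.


dL = 6.1e-06 * 16 * 538 * 1000 = 52.509 um

52.509


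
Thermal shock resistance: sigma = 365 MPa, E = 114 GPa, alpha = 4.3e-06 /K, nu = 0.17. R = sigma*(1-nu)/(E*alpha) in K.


R = 365*(1-0.17)/(114*1000*4.3e-06) = 618 K

618


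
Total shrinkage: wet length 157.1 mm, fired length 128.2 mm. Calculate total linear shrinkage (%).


TS = (157.1 - 128.2) / 157.1 * 100 = 18.4%

18.4


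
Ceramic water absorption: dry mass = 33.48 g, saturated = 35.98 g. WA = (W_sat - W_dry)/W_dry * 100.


WA = (35.98 - 33.48) / 33.48 * 100 = 7.47%

7.47


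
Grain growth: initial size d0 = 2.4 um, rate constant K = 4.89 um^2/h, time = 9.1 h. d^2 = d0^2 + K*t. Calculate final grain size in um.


d^2 = 2.4^2 + 4.89*9.1 = 50.259
d = sqrt(50.259) = 7.09 um

7.09


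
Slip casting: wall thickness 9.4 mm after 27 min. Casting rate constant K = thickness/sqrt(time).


K = 9.4 / sqrt(27) = 9.4 / 5.1962 = 1.809 mm/min^0.5

1.809


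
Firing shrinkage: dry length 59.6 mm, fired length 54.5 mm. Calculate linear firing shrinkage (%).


FS = (59.6 - 54.5) / 59.6 * 100 = 8.56%

8.56


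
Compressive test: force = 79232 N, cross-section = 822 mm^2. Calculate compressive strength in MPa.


CS = 79232 / 822 = 96.4 MPa

96.4


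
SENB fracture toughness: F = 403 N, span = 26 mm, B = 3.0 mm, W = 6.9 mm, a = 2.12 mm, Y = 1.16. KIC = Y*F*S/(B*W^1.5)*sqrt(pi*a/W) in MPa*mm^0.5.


KIC = 1.16*403*26/(3.0*6.9^1.5)*sqrt(pi*2.12/6.9) = 219.61

219.61


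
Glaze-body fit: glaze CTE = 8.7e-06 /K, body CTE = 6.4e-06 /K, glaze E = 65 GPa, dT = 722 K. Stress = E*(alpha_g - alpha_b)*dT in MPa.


Stress = 65*1000*(8.7e-06 - 6.4e-06)*722 = 107.9 MPa

107.9


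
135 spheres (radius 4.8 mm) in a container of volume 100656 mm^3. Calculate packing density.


V_sphere = 4/3*pi*4.8^3 = 463.2467 mm^3
Total V = 135*463.2467 = 62538.3045 mm^3
PD = 62538.3045 / 100656 = 0.621

0.621


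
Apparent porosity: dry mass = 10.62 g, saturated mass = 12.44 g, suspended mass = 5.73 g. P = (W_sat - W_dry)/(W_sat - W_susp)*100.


P = (12.44 - 10.62) / (12.44 - 5.73) * 100 = 1.82 / 6.71 * 100 = 27.1%

27.1


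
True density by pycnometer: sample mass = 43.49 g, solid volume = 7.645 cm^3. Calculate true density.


TD = 43.49 / 7.645 = 5.689 g/cm^3

5.689


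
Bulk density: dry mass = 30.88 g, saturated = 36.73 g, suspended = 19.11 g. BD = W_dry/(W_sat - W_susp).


BD = 30.88 / (36.73 - 19.11) = 30.88 / 17.62 = 1.753 g/cm^3

1.753


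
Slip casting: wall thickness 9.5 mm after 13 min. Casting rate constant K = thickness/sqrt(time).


K = 9.5 / sqrt(13) = 9.5 / 3.6056 = 2.635 mm/min^0.5

2.635


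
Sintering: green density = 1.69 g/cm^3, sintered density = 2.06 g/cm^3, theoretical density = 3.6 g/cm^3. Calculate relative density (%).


Relative = 2.06 / 3.6 * 100 = 57.2%

57.2


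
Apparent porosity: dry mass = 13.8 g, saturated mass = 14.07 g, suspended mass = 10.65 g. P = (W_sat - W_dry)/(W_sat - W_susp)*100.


P = (14.07 - 13.8) / (14.07 - 10.65) * 100 = 0.27 / 3.42 * 100 = 7.9%

7.9


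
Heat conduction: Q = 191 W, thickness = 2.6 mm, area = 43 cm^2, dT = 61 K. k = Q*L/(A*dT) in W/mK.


k = 191*2.6/1000/(43/10000*61) = 1.89 W/mK

1.89


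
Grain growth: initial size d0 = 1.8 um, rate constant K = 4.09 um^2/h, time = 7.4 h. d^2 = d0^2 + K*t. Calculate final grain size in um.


d^2 = 1.8^2 + 4.09*7.4 = 33.506
d = sqrt(33.506) = 5.79 um

5.79


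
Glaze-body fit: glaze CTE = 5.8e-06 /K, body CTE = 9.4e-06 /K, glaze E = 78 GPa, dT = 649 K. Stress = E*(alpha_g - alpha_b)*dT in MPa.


Stress = 78*1000*(5.8e-06 - 9.4e-06)*649 = -182.2 MPa

-182.2


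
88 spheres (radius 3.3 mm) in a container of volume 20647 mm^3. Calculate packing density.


V_sphere = 4/3*pi*3.3^3 = 150.5326 mm^3
Total V = 88*150.5326 = 13246.8688 mm^3
PD = 13246.8688 / 20647 = 0.642

0.642


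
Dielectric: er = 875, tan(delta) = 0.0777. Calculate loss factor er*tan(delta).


Loss = 875 * 0.0777 = 67.988

67.988


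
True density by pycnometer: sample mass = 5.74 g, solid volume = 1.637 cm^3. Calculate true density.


TD = 5.74 / 1.637 = 3.506 g/cm^3

3.506


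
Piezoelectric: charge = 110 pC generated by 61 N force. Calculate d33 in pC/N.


d33 = 110 / 61 = 1.8 pC/N

1.8


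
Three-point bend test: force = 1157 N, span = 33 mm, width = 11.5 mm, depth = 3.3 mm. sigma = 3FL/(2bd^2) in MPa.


sigma = 3*1157*33/(2*11.5*3.3^2) = 457.3 MPa

457.3


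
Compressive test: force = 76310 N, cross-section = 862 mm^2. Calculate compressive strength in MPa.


CS = 76310 / 862 = 88.5 MPa

88.5


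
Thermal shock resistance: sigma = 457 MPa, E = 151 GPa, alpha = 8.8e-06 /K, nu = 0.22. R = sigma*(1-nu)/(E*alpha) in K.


R = 457*(1-0.22)/(151*1000*8.8e-06) = 268 K

268


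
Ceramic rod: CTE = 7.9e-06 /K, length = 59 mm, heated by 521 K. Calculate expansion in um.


dL = 7.9e-06 * 59 * 521 * 1000 = 242.838 um

242.838


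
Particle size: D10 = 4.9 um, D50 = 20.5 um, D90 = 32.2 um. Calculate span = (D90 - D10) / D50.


Span = (32.2 - 4.9) / 20.5 = 27.3 / 20.5 = 1.332

1.332


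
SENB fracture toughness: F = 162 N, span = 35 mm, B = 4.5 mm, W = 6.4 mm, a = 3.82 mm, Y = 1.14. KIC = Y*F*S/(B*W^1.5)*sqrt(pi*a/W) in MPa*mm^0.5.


KIC = 1.14*162*35/(4.5*6.4^1.5)*sqrt(pi*3.82/6.4) = 121.48

121.48


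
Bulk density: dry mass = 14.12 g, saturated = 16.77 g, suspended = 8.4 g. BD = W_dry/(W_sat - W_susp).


BD = 14.12 / (16.77 - 8.4) = 14.12 / 8.37 = 1.687 g/cm^3

1.687


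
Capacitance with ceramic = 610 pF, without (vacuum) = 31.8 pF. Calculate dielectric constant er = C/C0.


er = 610 / 31.8 = 19.18

19.18


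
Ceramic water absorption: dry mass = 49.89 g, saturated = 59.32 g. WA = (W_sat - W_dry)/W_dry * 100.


WA = (59.32 - 49.89) / 49.89 * 100 = 18.9%

18.9


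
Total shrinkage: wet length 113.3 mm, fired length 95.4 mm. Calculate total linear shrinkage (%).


TS = (113.3 - 95.4) / 113.3 * 100 = 15.8%

15.8


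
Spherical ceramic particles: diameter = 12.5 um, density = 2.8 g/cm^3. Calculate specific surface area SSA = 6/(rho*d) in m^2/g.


SSA = 6 / (2.8 * 12.5) = 0.171 m^2/g

0.171


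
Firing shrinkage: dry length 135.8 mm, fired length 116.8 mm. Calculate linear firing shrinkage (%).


FS = (135.8 - 116.8) / 135.8 * 100 = 13.99%

13.99


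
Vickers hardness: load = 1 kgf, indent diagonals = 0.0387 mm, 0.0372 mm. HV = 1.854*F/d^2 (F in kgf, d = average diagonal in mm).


d_avg = (0.0387+0.0372)/2 = 0.03795 mm
HV = 1.854*1/0.03795^2 = 1287

1287


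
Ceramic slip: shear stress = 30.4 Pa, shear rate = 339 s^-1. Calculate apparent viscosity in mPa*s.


eta = tau/gamma * 1000 = 30.4/339 * 1000 = 89.7 mPa*s

89.7


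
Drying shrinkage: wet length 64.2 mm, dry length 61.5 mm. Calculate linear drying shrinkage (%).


DS = (64.2 - 61.5) / 64.2 * 100 = 4.21%

4.21


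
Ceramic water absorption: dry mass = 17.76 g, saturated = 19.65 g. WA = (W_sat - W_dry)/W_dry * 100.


WA = (19.65 - 17.76) / 17.76 * 100 = 10.64%

10.64


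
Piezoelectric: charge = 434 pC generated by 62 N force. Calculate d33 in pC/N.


d33 = 434 / 62 = 7.0 pC/N

7.0


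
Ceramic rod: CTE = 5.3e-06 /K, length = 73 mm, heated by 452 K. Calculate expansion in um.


dL = 5.3e-06 * 73 * 452 * 1000 = 174.879 um

174.879


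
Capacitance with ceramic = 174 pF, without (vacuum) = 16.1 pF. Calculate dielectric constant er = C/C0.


er = 174 / 16.1 = 10.81

10.81


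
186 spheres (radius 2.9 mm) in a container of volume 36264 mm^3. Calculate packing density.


V_sphere = 4/3*pi*2.9^3 = 102.1604 mm^3
Total V = 186*102.1604 = 19001.8344 mm^3
PD = 19001.8344 / 36264 = 0.524

0.524


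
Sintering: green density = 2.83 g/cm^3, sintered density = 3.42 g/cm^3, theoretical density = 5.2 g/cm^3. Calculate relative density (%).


Relative = 3.42 / 5.2 * 100 = 65.8%

65.8


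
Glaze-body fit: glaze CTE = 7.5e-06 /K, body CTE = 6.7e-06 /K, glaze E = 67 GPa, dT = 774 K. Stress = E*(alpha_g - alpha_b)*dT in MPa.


Stress = 67*1000*(7.5e-06 - 6.7e-06)*774 = 41.5 MPa

41.5


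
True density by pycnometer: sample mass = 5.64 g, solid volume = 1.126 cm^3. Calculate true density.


TD = 5.64 / 1.126 = 5.009 g/cm^3

5.009


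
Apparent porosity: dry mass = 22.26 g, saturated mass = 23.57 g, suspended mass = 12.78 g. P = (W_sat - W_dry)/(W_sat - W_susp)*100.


P = (23.57 - 22.26) / (23.57 - 12.78) * 100 = 1.31 / 10.79 * 100 = 12.1%

12.1


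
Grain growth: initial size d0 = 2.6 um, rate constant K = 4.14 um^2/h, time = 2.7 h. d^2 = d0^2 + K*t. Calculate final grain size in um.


d^2 = 2.6^2 + 4.14*2.7 = 17.938
d = sqrt(17.938) = 4.24 um

4.24


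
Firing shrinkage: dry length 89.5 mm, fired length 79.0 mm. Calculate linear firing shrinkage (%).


FS = (89.5 - 79.0) / 89.5 * 100 = 11.73%

11.73


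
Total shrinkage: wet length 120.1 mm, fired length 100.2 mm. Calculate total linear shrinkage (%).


TS = (120.1 - 100.2) / 120.1 * 100 = 16.57%

16.57


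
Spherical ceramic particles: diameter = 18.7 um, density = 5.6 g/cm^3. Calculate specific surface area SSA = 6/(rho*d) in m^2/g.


SSA = 6 / (5.6 * 18.7) = 0.057 m^2/g

0.057


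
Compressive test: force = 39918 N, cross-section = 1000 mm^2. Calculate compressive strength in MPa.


CS = 39918 / 1000 = 39.9 MPa

39.9


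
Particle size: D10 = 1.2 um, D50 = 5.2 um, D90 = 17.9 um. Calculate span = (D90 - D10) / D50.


Span = (17.9 - 1.2) / 5.2 = 16.7 / 5.2 = 3.212

3.212


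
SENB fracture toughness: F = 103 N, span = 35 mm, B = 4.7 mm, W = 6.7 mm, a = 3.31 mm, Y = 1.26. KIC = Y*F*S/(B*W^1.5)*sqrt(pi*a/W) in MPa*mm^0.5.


KIC = 1.26*103*35/(4.7*6.7^1.5)*sqrt(pi*3.31/6.7) = 69.43

69.43


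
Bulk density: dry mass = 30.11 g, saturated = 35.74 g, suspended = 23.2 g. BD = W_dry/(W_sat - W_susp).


BD = 30.11 / (35.74 - 23.2) = 30.11 / 12.54 = 2.401 g/cm^3

2.401


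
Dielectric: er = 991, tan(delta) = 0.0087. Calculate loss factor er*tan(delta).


Loss = 991 * 0.0087 = 8.622

8.622


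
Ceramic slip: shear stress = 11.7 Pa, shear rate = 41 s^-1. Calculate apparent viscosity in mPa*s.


eta = tau/gamma * 1000 = 11.7/41 * 1000 = 285.4 mPa*s

285.4


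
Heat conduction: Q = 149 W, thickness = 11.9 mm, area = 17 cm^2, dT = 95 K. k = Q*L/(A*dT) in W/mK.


k = 149*11.9/1000/(17/10000*95) = 10.98 W/mK

10.98


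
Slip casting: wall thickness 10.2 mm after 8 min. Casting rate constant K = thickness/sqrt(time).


K = 10.2 / sqrt(8) = 10.2 / 2.8284 = 3.606 mm/min^0.5

3.606


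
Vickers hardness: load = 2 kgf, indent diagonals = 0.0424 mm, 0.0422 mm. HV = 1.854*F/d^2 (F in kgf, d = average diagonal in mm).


d_avg = (0.0424+0.0422)/2 = 0.0423 mm
HV = 1.854*2/0.0423^2 = 2072

2072


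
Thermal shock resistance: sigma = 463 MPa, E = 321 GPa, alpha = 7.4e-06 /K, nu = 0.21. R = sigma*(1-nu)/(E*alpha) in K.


R = 463*(1-0.21)/(321*1000*7.4e-06) = 154 K

154


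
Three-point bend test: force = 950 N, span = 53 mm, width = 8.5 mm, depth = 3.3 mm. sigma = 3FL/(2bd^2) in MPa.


sigma = 3*950*53/(2*8.5*3.3^2) = 815.9 MPa

815.9


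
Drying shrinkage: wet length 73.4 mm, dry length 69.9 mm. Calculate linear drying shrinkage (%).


DS = (73.4 - 69.9) / 73.4 * 100 = 4.77%

4.77


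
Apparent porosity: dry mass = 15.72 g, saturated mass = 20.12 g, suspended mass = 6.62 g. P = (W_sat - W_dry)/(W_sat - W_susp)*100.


P = (20.12 - 15.72) / (20.12 - 6.62) * 100 = 4.4 / 13.5 * 100 = 32.6%

32.6


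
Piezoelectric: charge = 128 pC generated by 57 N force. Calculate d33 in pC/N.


d33 = 128 / 57 = 2.2 pC/N

2.2


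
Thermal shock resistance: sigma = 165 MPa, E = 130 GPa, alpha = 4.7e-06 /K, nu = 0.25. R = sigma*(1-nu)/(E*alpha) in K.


R = 165*(1-0.25)/(130*1000*4.7e-06) = 203 K

203


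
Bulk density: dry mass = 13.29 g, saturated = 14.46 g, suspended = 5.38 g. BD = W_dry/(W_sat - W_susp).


BD = 13.29 / (14.46 - 5.38) = 13.29 / 9.08 = 1.464 g/cm^3

1.464


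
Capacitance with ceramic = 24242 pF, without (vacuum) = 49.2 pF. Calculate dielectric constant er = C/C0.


er = 24242 / 49.2 = 492.72

492.72


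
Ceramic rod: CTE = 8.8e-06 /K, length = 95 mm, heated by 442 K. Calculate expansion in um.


dL = 8.8e-06 * 95 * 442 * 1000 = 369.512 um

369.512


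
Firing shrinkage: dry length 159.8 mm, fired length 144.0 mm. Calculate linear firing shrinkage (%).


FS = (159.8 - 144.0) / 159.8 * 100 = 9.89%

9.89


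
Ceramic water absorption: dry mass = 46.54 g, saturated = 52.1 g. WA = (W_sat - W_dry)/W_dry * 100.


WA = (52.1 - 46.54) / 46.54 * 100 = 11.95%

11.95


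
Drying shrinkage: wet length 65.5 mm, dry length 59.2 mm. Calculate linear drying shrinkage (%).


DS = (65.5 - 59.2) / 65.5 * 100 = 9.62%

9.62


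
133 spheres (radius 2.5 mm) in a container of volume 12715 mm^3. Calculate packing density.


V_sphere = 4/3*pi*2.5^3 = 65.4498 mm^3
Total V = 133*65.4498 = 8704.8234 mm^3
PD = 8704.8234 / 12715 = 0.685

0.685


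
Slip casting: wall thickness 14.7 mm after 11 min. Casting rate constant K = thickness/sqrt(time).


K = 14.7 / sqrt(11) = 14.7 / 3.3166 = 4.432 mm/min^0.5

4.432


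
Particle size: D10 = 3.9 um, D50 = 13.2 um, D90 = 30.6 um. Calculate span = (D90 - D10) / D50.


Span = (30.6 - 3.9) / 13.2 = 26.7 / 13.2 = 2.023

2.023


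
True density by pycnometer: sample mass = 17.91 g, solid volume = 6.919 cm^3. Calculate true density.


TD = 17.91 / 6.919 = 2.589 g/cm^3

2.589


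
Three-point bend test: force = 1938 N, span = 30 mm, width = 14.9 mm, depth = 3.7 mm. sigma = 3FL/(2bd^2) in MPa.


sigma = 3*1938*30/(2*14.9*3.7^2) = 427.5 MPa

427.5


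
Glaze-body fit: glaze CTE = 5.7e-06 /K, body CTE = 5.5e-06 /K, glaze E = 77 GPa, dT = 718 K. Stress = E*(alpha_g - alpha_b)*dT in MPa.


Stress = 77*1000*(5.7e-06 - 5.5e-06)*718 = 11.1 MPa

11.1


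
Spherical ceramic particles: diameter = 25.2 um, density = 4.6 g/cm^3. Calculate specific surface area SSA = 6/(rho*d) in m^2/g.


SSA = 6 / (4.6 * 25.2) = 0.052 m^2/g

0.052


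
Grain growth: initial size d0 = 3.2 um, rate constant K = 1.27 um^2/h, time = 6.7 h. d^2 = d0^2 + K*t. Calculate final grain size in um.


d^2 = 3.2^2 + 1.27*6.7 = 18.749
d = sqrt(18.749) = 4.33 um

4.33


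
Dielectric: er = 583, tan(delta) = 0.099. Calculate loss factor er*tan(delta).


Loss = 583 * 0.099 = 57.717

57.717


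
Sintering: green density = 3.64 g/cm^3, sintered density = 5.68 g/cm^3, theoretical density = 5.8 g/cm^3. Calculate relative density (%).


Relative = 5.68 / 5.8 * 100 = 97.9%

97.9


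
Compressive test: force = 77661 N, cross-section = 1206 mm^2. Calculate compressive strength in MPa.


CS = 77661 / 1206 = 64.4 MPa

64.4


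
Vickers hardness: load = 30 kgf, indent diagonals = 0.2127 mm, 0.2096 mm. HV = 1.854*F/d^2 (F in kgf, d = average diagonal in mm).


d_avg = (0.2127+0.2096)/2 = 0.21115 mm
HV = 1.854*30/0.21115^2 = 1248

1248


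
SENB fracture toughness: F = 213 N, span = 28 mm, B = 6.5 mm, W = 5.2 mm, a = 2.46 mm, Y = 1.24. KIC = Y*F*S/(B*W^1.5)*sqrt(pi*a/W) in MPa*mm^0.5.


KIC = 1.24*213*28/(6.5*5.2^1.5)*sqrt(pi*2.46/5.2) = 116.97

116.97


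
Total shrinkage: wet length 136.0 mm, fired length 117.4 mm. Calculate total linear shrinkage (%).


TS = (136.0 - 117.4) / 136.0 * 100 = 13.68%

13.68


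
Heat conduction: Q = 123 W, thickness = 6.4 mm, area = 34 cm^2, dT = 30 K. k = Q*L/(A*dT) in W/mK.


k = 123*6.4/1000/(34/10000*30) = 7.72 W/mK

7.72


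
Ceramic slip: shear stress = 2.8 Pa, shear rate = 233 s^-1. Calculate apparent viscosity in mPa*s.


eta = tau/gamma * 1000 = 2.8/233 * 1000 = 12.0 mPa*s

12.0


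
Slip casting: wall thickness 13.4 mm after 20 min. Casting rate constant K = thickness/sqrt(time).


K = 13.4 / sqrt(20) = 13.4 / 4.4721 = 2.996 mm/min^0.5

2.996


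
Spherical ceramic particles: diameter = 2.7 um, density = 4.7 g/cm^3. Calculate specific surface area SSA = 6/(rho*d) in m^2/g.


SSA = 6 / (4.7 * 2.7) = 0.473 m^2/g

0.473


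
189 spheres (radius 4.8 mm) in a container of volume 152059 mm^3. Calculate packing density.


V_sphere = 4/3*pi*4.8^3 = 463.2467 mm^3
Total V = 189*463.2467 = 87553.6263 mm^3
PD = 87553.6263 / 152059 = 0.576

0.576


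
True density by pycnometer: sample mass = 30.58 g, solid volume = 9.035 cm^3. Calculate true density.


TD = 30.58 / 9.035 = 3.385 g/cm^3

3.385


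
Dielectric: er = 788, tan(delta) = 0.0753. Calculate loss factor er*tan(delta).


Loss = 788 * 0.0753 = 59.336

59.336


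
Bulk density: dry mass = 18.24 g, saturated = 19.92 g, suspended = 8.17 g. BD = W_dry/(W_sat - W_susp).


BD = 18.24 / (19.92 - 8.17) = 18.24 / 11.75 = 1.552 g/cm^3

1.552


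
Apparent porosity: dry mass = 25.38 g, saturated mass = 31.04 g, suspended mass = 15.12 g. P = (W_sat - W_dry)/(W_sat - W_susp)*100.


P = (31.04 - 25.38) / (31.04 - 15.12) * 100 = 5.66 / 15.92 * 100 = 35.6%

35.6


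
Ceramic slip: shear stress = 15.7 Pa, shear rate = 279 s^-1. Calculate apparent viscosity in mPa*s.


eta = tau/gamma * 1000 = 15.7/279 * 1000 = 56.3 mPa*s

56.3


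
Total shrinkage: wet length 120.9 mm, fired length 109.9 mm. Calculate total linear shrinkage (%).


TS = (120.9 - 109.9) / 120.9 * 100 = 9.1%

9.1


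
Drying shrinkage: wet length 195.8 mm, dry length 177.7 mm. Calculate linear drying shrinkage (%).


DS = (195.8 - 177.7) / 195.8 * 100 = 9.24%

9.24


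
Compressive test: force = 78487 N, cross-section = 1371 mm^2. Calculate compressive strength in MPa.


CS = 78487 / 1371 = 57.2 MPa

57.2


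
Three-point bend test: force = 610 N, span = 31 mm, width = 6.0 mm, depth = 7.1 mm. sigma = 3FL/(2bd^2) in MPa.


sigma = 3*610*31/(2*6.0*7.1^2) = 93.8 MPa

93.8


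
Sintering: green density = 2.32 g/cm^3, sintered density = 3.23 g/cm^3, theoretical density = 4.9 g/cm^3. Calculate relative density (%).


Relative = 3.23 / 4.9 * 100 = 65.9%

65.9


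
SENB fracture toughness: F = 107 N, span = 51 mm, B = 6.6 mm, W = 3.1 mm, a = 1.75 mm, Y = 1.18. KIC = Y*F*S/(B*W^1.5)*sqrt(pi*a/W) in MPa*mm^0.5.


KIC = 1.18*107*51/(6.6*3.1^1.5)*sqrt(pi*1.75/3.1) = 238.05

238.05


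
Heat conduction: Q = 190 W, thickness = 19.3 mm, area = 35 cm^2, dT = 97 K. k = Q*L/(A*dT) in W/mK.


k = 190*19.3/1000/(35/10000*97) = 10.8 W/mK

10.8


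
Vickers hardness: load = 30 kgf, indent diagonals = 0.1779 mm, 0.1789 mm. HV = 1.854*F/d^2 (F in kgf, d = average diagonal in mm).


d_avg = (0.1779+0.1789)/2 = 0.1784 mm
HV = 1.854*30/0.1784^2 = 1748

1748


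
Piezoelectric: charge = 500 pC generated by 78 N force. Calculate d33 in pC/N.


d33 = 500 / 78 = 6.4 pC/N

6.4


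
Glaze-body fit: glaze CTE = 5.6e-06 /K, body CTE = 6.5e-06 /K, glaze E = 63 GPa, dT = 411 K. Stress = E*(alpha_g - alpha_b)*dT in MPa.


Stress = 63*1000*(5.6e-06 - 6.5e-06)*411 = -23.3 MPa

-23.3


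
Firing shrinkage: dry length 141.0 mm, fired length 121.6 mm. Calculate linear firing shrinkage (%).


FS = (141.0 - 121.6) / 141.0 * 100 = 13.76%

13.76


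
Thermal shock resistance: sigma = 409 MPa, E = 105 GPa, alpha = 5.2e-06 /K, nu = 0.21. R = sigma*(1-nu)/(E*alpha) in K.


R = 409*(1-0.21)/(105*1000*5.2e-06) = 592 K

592


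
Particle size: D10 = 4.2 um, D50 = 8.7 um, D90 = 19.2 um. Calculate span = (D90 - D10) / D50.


Span = (19.2 - 4.2) / 8.7 = 15.0 / 8.7 = 1.724

1.724


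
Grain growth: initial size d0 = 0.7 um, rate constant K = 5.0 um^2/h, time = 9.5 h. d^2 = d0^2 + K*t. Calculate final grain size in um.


d^2 = 0.7^2 + 5.0*9.5 = 47.99
d = sqrt(47.99) = 6.93 um

6.93


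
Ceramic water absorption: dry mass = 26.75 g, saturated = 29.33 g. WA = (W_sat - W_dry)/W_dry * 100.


WA = (29.33 - 26.75) / 26.75 * 100 = 9.64%

9.64


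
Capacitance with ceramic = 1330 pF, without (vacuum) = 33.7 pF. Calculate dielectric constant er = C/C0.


er = 1330 / 33.7 = 39.47

39.47


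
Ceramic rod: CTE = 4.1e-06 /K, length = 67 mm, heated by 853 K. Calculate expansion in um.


dL = 4.1e-06 * 67 * 853 * 1000 = 234.319 um

234.319


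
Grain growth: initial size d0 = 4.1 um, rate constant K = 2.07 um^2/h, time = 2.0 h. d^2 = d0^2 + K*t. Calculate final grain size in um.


d^2 = 4.1^2 + 2.07*2.0 = 20.95
d = sqrt(20.95) = 4.58 um

4.58


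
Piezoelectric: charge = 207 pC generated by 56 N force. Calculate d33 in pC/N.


d33 = 207 / 56 = 3.7 pC/N

3.7


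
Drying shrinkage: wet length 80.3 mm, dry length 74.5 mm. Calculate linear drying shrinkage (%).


DS = (80.3 - 74.5) / 80.3 * 100 = 7.22%

7.22


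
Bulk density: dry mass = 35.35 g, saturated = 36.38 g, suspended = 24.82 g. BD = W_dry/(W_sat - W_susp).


BD = 35.35 / (36.38 - 24.82) = 35.35 / 11.56 = 3.058 g/cm^3

3.058


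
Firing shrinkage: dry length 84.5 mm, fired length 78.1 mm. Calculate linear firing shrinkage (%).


FS = (84.5 - 78.1) / 84.5 * 100 = 7.57%

7.57


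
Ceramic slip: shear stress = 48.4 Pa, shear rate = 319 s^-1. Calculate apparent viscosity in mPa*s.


eta = tau/gamma * 1000 = 48.4/319 * 1000 = 151.7 mPa*s

151.7


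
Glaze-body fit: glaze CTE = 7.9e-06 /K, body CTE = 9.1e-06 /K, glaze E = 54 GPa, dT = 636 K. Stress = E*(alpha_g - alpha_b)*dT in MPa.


Stress = 54*1000*(7.9e-06 - 9.1e-06)*636 = -41.2 MPa

-41.2


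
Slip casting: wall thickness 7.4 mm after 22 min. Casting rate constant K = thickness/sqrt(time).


K = 7.4 / sqrt(22) = 7.4 / 4.6904 = 1.578 mm/min^0.5

1.578


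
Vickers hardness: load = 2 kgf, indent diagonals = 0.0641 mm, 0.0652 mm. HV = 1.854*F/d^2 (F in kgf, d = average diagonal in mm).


d_avg = (0.0641+0.0652)/2 = 0.06465 mm
HV = 1.854*2/0.06465^2 = 887

887


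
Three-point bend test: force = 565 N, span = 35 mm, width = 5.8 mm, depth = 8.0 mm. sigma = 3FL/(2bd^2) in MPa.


sigma = 3*565*35/(2*5.8*8.0^2) = 79.9 MPa

79.9


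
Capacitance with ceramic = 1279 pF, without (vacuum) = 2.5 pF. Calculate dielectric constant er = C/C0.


er = 1279 / 2.5 = 511.6

511.6


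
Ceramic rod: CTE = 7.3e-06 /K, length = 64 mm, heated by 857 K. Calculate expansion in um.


dL = 7.3e-06 * 64 * 857 * 1000 = 400.39 um

400.39


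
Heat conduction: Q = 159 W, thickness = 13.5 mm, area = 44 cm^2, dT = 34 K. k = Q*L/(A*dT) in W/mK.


k = 159*13.5/1000/(44/10000*34) = 14.35 W/mK

14.35


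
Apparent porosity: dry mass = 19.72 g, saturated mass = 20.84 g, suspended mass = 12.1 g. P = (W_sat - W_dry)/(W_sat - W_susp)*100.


P = (20.84 - 19.72) / (20.84 - 12.1) * 100 = 1.12 / 8.74 * 100 = 12.8%

12.8


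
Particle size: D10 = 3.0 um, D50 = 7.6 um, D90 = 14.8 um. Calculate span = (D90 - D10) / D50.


Span = (14.8 - 3.0) / 7.6 = 11.8 / 7.6 = 1.553

1.553


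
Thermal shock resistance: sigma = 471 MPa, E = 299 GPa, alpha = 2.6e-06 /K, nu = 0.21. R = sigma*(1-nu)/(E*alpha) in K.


R = 471*(1-0.21)/(299*1000*2.6e-06) = 479 K

479


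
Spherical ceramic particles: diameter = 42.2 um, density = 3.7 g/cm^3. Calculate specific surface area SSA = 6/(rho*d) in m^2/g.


SSA = 6 / (3.7 * 42.2) = 0.038 m^2/g

0.038


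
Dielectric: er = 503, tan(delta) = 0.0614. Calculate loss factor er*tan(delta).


Loss = 503 * 0.0614 = 30.884

30.884


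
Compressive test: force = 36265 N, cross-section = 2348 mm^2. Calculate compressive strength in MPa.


CS = 36265 / 2348 = 15.4 MPa

15.4


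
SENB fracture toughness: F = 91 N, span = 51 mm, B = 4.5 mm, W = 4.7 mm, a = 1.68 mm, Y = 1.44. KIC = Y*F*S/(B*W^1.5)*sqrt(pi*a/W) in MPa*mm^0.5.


KIC = 1.44*91*51/(4.5*4.7^1.5)*sqrt(pi*1.68/4.7) = 154.45

154.45


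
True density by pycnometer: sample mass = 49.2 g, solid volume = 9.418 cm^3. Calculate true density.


TD = 49.2 / 9.418 = 5.224 g/cm^3

5.224


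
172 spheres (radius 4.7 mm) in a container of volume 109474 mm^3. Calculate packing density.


V_sphere = 4/3*pi*4.7^3 = 434.8928 mm^3
Total V = 172*434.8928 = 74801.5616 mm^3
PD = 74801.5616 / 109474 = 0.683

0.683


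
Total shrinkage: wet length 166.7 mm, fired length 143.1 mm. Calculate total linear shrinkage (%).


TS = (166.7 - 143.1) / 166.7 * 100 = 14.16%

14.16


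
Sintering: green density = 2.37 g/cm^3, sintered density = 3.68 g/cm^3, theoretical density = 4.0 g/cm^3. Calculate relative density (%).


Relative = 3.68 / 4.0 * 100 = 92.0%

92.0


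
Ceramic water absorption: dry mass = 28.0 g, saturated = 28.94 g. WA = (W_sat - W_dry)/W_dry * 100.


WA = (28.94 - 28.0) / 28.0 * 100 = 3.36%

3.36


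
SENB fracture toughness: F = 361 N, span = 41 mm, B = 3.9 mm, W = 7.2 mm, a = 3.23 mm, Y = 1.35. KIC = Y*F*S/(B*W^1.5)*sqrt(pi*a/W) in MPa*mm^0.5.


KIC = 1.35*361*41/(3.9*7.2^1.5)*sqrt(pi*3.23/7.2) = 314.83

314.83


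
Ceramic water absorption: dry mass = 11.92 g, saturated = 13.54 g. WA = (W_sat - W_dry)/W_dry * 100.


WA = (13.54 - 11.92) / 11.92 * 100 = 13.59%

13.59


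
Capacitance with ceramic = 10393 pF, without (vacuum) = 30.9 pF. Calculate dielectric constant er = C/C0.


er = 10393 / 30.9 = 336.34

336.34


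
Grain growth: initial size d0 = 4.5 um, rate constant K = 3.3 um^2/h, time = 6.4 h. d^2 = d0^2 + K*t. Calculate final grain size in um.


d^2 = 4.5^2 + 3.3*6.4 = 41.37
d = sqrt(41.37) = 6.43 um

6.43


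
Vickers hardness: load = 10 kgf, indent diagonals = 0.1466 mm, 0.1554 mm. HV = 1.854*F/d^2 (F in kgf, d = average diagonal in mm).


d_avg = (0.1466+0.1554)/2 = 0.151 mm
HV = 1.854*10/0.151^2 = 813

813


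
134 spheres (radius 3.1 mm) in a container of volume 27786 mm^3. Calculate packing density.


V_sphere = 4/3*pi*3.1^3 = 124.7882 mm^3
Total V = 134*124.7882 = 16721.6188 mm^3
PD = 16721.6188 / 27786 = 0.602

0.602


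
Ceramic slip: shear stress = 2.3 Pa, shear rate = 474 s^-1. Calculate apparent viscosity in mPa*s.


eta = tau/gamma * 1000 = 2.3/474 * 1000 = 4.9 mPa*s

4.9


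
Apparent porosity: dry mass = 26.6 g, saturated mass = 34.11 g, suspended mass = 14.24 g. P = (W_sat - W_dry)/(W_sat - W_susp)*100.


P = (34.11 - 26.6) / (34.11 - 14.24) * 100 = 7.51 / 19.87 * 100 = 37.8%

37.8


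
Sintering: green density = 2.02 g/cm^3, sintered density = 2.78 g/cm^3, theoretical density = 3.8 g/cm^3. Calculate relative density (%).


Relative = 2.78 / 3.8 * 100 = 73.2%

73.2


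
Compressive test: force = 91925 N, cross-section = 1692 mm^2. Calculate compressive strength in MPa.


CS = 91925 / 1692 = 54.3 MPa

54.3


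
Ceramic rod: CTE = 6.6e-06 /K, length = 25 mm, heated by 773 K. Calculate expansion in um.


dL = 6.6e-06 * 25 * 773 * 1000 = 127.545 um

127.545


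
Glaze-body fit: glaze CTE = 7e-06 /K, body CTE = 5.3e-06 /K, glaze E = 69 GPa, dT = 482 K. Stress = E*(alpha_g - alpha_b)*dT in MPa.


Stress = 69*1000*(7e-06 - 5.3e-06)*482 = 56.5 MPa

56.5


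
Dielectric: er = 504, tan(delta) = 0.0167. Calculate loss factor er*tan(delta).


Loss = 504 * 0.0167 = 8.417

8.417


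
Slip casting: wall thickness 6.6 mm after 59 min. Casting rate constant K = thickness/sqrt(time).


K = 6.6 / sqrt(59) = 6.6 / 7.6811 = 0.859 mm/min^0.5

0.859


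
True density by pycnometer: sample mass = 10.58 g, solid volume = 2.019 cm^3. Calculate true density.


TD = 10.58 / 2.019 = 5.24 g/cm^3

5.24


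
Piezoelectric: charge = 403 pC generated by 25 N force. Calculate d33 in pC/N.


d33 = 403 / 25 = 16.1 pC/N

16.1


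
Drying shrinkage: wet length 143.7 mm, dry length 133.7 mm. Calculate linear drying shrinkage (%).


DS = (143.7 - 133.7) / 143.7 * 100 = 6.96%

6.96


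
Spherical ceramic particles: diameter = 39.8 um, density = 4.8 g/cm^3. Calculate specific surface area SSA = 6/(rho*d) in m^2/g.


SSA = 6 / (4.8 * 39.8) = 0.031 m^2/g

0.031


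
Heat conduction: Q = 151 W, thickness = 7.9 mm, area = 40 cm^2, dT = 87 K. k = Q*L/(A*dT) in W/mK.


k = 151*7.9/1000/(40/10000*87) = 3.43 W/mK

3.43


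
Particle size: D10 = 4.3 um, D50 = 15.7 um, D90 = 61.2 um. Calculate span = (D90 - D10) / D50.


Span = (61.2 - 4.3) / 15.7 = 56.9 / 15.7 = 3.624

3.624


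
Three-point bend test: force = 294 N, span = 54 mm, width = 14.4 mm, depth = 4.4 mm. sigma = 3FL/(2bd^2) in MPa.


sigma = 3*294*54/(2*14.4*4.4^2) = 85.4 MPa

85.4
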